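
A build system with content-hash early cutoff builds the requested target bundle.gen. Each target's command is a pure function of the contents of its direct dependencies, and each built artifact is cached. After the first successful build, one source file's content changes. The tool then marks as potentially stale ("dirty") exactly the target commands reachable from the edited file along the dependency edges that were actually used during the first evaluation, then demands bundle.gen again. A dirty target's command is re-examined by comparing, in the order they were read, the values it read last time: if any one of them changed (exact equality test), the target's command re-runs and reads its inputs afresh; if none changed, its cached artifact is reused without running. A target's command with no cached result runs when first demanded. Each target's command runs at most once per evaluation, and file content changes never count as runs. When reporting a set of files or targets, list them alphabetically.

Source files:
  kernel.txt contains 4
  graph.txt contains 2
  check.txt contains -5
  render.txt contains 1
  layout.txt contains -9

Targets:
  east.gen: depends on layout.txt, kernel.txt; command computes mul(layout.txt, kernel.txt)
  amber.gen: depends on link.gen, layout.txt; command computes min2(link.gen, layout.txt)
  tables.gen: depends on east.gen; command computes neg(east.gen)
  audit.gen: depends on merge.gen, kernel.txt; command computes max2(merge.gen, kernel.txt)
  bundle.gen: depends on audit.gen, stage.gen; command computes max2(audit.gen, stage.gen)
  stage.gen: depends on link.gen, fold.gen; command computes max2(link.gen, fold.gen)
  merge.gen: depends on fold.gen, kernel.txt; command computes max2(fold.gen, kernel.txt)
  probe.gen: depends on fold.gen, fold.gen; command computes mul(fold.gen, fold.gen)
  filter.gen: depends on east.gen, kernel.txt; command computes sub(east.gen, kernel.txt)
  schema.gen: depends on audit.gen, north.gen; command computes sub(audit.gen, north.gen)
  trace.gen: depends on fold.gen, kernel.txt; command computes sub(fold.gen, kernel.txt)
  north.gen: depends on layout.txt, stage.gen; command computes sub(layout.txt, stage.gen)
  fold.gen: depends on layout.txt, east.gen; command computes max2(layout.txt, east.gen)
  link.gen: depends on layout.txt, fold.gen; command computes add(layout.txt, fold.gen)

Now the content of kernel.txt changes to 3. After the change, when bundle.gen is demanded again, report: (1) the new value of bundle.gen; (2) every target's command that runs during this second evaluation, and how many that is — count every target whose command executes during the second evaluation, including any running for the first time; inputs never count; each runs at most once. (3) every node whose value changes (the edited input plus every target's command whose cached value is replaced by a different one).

First evaluation (everything demanded from the output):
  east.gen = mul(-9, 4) = -36
  fold.gen = max2(-9, -36) = -9
  link.gen = add(-9, -9) = -18
  merge.gen = max2(-9, 4) = 4
  audit.gen = max2(4, 4) = 4
  stage.gen = max2(-18, -9) = -9
  bundle.gen = max2(4, -9) = 4

Propagation after the edit:
  east.gen: runs — kernel.txt 4->3; result -27.
  fold.gen: runs — east.gen -36->-27; result -9 (same value as before).
  link.gen: checked — values it read are unchanged (layout.txt unchanged, fold.gen unchanged); reused cached -18 without running.
  merge.gen: runs — kernel.txt 4->3; result 3.
  audit.gen: runs — merge.gen 4->3; kernel.txt 4->3; result 3.
  stage.gen: checked — values it read are unchanged (link.gen unchanged, fold.gen unchanged); reused cached -9 without running.
  bundle.gen: runs — audit.gen 4->3; result 3.

Key observation: the cutoff stops propagation at link.gen — its inputs' values are unchanged, so it reuses its cache.

New value of bundle.gen: 3.
Target commands that run: audit.gen, bundle.gen, east.gen, fold.gen, merge.gen — 5 in total.
Values that change: audit.gen, bundle.gen, east.gen, kernel.txt, merge.gen.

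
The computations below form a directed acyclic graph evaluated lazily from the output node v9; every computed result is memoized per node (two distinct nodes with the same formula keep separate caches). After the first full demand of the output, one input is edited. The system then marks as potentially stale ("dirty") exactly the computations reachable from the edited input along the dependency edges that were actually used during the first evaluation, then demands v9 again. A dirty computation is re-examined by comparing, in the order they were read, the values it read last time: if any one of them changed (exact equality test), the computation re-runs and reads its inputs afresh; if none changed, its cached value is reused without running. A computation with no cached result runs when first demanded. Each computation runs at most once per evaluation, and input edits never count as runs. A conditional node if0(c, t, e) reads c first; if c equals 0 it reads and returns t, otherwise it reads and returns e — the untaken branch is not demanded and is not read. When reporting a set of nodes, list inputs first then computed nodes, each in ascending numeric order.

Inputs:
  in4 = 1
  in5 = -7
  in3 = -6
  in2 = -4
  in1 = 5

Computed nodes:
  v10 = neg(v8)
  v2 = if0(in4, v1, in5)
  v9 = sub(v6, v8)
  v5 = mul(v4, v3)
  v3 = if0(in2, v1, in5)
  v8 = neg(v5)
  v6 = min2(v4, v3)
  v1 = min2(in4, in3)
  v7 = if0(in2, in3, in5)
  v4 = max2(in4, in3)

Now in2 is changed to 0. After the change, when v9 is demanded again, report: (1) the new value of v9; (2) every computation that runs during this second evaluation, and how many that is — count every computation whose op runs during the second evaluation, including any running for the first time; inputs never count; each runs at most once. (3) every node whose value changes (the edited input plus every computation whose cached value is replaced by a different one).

First demand of the output computes:
  v3 = if0(in2=-4 -> else branch in5) = -7
  v4 = max2(1, -6) = 1
  v5 = mul(1, -7) = -7
  v6 = min2(1, -7) = -7
  v8 = neg(-7) = 7
  v9 = sub(-7, 7) = -14

After the edit, cleaning proceeds:
  v1: had never run; runs now, result -6.
  v3: a read changed (in2 -4->0) — executes, giving -6.
  v5: a read changed (v3 -7->-6) — executes, giving -6.
  v6: a read changed (v3 -7->-6) — executes, giving -6.
  v8: a read changed (v5 -7->-6) — executes, giving 6.
  v9: a read changed (v6 -7->-6; v8 7->6) — executes, giving -12.

Note the branch switch — v1 had no cache and runs now for the first time.

Demanding v9 again yields -12.
6 computations run: v1, v3, v5, v6, v8, v9.
The nodes whose values change: in2, v3, v5, v6, v8, v9.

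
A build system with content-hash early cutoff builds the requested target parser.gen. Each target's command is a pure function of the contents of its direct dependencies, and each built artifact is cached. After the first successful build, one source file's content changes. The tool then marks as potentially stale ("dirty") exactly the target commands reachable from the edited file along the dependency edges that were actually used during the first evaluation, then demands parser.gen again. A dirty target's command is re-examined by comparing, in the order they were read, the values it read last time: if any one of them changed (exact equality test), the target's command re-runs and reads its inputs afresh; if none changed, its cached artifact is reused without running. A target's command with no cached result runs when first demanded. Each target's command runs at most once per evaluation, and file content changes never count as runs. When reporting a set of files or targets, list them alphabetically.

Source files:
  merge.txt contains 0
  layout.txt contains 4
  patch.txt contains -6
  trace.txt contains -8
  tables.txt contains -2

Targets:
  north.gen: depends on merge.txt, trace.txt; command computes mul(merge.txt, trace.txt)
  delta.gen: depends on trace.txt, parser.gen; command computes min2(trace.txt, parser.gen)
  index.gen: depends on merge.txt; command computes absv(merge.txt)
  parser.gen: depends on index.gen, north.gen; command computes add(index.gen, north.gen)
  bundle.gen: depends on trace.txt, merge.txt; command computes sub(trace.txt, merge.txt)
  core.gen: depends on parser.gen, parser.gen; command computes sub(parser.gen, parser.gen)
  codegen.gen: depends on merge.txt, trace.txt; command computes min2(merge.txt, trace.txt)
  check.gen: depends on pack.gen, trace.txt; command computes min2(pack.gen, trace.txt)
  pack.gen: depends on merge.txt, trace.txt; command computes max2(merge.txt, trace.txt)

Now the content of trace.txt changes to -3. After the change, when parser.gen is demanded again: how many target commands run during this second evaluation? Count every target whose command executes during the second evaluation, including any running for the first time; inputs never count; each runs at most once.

First evaluation (everything demanded from the output):
  index.gen = absv(0) = 0
  north.gen = mul(0, -8) = 0
  parser.gen = add(0, 0) = 0

Propagation after the edit:
  north.gen: runs — trace.txt -8->-3; result 0 (same value as before).
  parser.gen: checked — values it read are unchanged (index.gen unchanged, north.gen unchanged); reused cached 0 without running.

Key observation: the change is absorbed at north.gen — it re-runs but produces the same value, and the output's value is unchanged.

Target commands that run: north.gen — 1 in total.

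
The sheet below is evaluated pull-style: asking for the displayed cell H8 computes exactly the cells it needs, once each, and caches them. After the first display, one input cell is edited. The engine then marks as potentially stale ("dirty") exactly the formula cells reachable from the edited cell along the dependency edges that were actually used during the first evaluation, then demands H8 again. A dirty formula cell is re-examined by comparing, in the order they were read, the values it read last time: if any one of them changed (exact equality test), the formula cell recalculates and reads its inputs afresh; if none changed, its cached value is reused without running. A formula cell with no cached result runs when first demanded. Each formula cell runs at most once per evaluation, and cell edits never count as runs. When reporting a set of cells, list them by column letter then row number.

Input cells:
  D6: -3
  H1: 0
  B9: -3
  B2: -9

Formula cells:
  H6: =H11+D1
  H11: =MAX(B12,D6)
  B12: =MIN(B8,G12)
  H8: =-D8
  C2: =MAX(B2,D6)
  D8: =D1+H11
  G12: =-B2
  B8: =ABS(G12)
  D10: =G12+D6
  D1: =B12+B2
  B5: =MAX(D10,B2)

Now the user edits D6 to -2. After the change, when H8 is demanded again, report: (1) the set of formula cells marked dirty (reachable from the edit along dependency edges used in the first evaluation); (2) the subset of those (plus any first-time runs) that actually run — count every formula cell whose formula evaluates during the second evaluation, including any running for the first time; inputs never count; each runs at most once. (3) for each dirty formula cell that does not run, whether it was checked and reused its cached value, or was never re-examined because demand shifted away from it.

First demand of the output computes:
  G12 = -(-9) = 9
  B8 = ABS(9) = 9
  B12 = MIN(9, 9) = 9
  D1 = 9 + -9 = 0
  H11 = MAX(9, -3) = 9
  D8 = 0 + 9 = 9
  H8 = -(9) = -9

After the edit, cleaning proceeds:
  H11: a read changed (D6 -3->-2) — executes, giving 9 — identical to its old value.
  D8: dirty, but its reads are unchanged (D1 unchanged, H11 unchanged); cached 9 stands.
  H8: dirty, but its reads are unchanged (D8 unchanged); cached -9 stands.

Note the absorption at H11: it re-runs yet its value is the same, leaving the output's value untouched.

The edit dirties: D8, H8, H11.
1 formula cells run: H11.
Cache hits after checking: D8, H8.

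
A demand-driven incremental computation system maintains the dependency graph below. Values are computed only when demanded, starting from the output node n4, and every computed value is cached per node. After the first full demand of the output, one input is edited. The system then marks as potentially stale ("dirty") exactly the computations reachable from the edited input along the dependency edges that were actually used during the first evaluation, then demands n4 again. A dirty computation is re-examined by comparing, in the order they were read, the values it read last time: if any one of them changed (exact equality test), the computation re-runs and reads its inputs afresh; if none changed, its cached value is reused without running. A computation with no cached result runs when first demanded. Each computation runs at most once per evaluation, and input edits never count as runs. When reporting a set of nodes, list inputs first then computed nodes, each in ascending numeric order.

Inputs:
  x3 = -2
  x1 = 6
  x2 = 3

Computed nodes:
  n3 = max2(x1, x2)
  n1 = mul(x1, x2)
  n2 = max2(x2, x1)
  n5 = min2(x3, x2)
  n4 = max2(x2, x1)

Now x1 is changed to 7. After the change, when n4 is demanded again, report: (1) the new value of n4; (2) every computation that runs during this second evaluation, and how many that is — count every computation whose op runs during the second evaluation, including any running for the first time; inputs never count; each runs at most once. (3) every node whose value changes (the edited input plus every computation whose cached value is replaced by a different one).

First evaluation (everything demanded from the output):
  n4 = max2(3, 6) = 6

Propagation after the edit:
  n4: runs — x1 6->7; result 7.

New value of n4: 7.
Computations that run: n4 — 1 in total.
Values that change: x1, n4.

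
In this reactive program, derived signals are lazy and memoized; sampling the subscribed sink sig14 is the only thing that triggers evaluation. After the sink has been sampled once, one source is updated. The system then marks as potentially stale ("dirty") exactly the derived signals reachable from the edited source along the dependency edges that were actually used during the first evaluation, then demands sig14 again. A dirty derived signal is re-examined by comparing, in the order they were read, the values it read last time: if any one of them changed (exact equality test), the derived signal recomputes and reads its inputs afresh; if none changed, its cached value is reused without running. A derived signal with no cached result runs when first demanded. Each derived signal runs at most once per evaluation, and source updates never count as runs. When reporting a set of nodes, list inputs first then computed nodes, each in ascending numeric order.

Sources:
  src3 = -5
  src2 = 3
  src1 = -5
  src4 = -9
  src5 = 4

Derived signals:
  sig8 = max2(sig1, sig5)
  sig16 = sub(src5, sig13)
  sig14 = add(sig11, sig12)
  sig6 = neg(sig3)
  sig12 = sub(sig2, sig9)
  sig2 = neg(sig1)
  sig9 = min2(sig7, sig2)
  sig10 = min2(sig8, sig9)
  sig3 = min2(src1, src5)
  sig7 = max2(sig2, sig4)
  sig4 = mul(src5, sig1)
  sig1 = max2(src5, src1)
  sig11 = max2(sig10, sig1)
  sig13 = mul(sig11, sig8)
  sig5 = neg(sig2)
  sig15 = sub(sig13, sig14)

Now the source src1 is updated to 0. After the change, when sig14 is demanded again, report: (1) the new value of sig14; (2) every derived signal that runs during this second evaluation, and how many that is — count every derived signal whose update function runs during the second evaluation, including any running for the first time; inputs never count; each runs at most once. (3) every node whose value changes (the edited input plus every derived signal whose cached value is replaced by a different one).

First demand of the output computes:
  sig1 = max2(4, -5) = 4
  sig2 = neg(4) = -4
  sig4 = mul(4, 4) = 16
  sig5 = neg(-4) = 4
  sig7 = max2(-4, 16) = 16
  sig8 = max2(4, 4) = 4
  sig9 = min2(16, -4) = -4
  sig10 = min2(4, -4) = -4
  sig11 = max2(-4, 4) = 4
  sig12 = sub(-4, -4) = 0
  sig14 = add(4, 0) = 4

After the edit, cleaning proceeds:
  sig1: a read changed (src1 -5->0) — executes, giving 4 — identical to its old value.
  sig2: dirty, but its reads are unchanged (sig1 unchanged); cached -4 stands.
  sig4: dirty, but its reads are unchanged (src5 unchanged, sig1 unchanged); cached 16 stands.
  sig5: dirty, but its reads are unchanged (sig2 unchanged); cached 4 stands.
  sig7: dirty, but its reads are unchanged (sig2 unchanged, sig4 unchanged); cached 16 stands.
  sig8: dirty, but its reads are unchanged (sig1 unchanged, sig5 unchanged); cached 4 stands.
  sig9: dirty, but its reads are unchanged (sig7 unchanged, sig2 unchanged); cached -4 stands.
  sig10: dirty, but its reads are unchanged (sig8 unchanged, sig9 unchanged); cached -4 stands.
  sig11: dirty, but its reads are unchanged (sig10 unchanged, sig1 unchanged); cached 4 stands.
  sig12: dirty, but its reads are unchanged (sig2 unchanged, sig9 unchanged); cached 0 stands.
  sig14: dirty, but its reads are unchanged (sig11 unchanged, sig12 unchanged); cached 4 stands.

Note the absorption at sig1: it re-runs yet its value is the same, leaving the output's value untouched.

Demanding sig14 again yields 4.
1 derived signals run: sig1.
The nodes whose values change: src1.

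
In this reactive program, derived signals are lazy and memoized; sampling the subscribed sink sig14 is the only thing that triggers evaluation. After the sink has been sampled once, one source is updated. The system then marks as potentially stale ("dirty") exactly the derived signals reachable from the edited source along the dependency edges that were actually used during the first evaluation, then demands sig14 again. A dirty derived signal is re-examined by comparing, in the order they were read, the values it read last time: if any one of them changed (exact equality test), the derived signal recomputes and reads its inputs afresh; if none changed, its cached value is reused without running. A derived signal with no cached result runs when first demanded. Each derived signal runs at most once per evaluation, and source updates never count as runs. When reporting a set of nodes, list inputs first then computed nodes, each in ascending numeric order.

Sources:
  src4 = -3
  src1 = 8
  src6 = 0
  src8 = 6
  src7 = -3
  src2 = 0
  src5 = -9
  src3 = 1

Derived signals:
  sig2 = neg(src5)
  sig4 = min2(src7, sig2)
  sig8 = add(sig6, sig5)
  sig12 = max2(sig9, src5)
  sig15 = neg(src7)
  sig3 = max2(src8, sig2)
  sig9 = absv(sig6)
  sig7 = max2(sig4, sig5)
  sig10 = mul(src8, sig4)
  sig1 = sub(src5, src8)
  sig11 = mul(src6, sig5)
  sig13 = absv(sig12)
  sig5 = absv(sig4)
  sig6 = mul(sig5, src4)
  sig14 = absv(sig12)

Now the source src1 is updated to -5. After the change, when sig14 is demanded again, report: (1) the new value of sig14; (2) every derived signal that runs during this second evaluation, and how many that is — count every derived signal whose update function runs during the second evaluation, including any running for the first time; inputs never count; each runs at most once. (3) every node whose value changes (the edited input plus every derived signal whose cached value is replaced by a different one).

First demand of the output computes:
  sig2 = neg(-9) = 9
  sig4 = min2(-3, 9) = -3
  sig5 = absv(-3) = 3
  sig6 = mul(3, -3) = -9
  sig9 = absv(-9) = 9
  sig12 = max2(9, -9) = 9
  sig14 = absv(9) = 9

After the edit, cleaning proceeds:
  no node depends on src1 at all; the second demand re-runs nothing.

Note the shortcut — nothing in the graph depends on src1 at all, so no recomputation happens.

Demanding sig14 again yields 9.
0 derived signals run: none.
The nodes whose values change: src1.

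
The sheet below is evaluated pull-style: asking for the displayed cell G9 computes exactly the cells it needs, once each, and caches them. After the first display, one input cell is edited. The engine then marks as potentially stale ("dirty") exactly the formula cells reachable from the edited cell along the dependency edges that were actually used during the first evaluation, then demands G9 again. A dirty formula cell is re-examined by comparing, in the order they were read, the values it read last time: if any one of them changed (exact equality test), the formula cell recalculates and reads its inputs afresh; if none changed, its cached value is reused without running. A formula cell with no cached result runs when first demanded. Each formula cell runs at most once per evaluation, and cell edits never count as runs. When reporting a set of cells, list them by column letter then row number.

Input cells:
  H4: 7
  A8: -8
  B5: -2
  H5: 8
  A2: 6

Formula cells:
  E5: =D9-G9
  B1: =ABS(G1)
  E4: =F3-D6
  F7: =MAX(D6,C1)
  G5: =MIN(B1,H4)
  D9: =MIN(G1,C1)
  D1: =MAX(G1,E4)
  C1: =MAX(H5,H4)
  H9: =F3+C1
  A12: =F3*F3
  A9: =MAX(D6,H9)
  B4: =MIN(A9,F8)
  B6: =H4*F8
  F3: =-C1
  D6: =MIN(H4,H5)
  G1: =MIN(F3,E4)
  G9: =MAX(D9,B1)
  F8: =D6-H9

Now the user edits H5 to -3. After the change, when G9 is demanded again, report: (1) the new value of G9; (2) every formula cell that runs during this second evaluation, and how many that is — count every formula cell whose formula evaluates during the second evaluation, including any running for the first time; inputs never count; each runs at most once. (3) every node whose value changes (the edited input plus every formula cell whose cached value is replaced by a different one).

Demanding G9 again yields 7.
8 formula cells run: B1, C1, D6, D9, E4, F3, G1, G9.
The nodes whose values change: B1, C1, D6, D9, E4, F3, G1, G9, H5.

First demand of the output computes:
  C1 = MAX(8, 7) = 8
  D6 = MIN(7, 8) = 7
  F3 = -(8) = -8
  E4 = -8 - 7 = -15
  G1 = MIN(-8, -15) = -15
  B1 = ABS(-15) = 15
  D9 = MIN(-15, 8) = -15
  G9 = MAX(-15, 15) = 15

After the edit, cleaning proceeds:
  C1: a read changed (H5 8->-3) — executes, giving 7.
  D6: a read changed (H5 8->-3) — executes, giving -3.
  F3: a read changed (C1 8->7) — executes, giving -7.
  E4: a read changed (F3 -8->-7; D6 7->-3) — executes, giving -4.
  G1: a read changed (F3 -8->-7; E4 -15->-4) — executes, giving -7.
  B1: a read changed (G1 -15->-7) — executes, giving 7.
  D9: a read changed (G1 -15->-7; C1 8->7) — executes, giving -7.
  G9: a read changed (D9 -15->-7; B1 15->7) — executes, giving 7.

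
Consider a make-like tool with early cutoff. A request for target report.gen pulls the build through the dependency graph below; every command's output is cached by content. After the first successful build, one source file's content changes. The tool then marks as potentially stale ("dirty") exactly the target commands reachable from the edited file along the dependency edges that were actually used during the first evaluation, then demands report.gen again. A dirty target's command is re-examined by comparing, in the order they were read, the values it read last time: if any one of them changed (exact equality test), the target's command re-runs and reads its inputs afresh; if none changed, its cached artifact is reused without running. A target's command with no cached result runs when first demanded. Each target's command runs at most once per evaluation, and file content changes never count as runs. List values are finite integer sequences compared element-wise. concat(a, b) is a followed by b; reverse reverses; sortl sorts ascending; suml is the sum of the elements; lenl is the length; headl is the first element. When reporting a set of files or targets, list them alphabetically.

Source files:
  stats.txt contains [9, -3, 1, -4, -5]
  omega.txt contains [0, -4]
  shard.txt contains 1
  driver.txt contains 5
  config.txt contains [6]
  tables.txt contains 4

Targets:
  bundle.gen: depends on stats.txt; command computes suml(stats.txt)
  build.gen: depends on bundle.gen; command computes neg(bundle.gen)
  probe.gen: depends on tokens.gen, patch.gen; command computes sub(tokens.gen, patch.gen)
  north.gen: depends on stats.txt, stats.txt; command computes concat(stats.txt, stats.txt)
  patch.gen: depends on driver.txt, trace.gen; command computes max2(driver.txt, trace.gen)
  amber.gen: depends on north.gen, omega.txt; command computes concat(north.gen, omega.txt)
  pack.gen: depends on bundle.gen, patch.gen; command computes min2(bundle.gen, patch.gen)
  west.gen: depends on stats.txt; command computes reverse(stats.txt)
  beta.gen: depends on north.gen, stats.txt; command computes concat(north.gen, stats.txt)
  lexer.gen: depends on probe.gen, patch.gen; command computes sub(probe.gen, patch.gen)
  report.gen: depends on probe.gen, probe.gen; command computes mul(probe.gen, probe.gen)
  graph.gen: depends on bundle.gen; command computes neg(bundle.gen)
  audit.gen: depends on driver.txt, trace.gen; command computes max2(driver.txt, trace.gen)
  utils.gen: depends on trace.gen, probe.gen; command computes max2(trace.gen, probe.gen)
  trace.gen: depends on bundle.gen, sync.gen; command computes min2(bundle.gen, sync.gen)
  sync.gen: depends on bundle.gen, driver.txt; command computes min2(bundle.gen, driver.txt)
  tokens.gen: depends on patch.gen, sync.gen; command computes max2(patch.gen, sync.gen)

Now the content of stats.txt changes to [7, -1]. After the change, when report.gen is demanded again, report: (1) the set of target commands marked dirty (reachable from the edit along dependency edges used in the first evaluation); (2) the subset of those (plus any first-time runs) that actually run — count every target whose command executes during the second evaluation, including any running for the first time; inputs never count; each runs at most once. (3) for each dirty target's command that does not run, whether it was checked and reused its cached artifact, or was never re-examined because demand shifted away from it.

First demand of the output computes:
  bundle.gen = suml([9, -3, 1, -4, -5]) = -2
  sync.gen = min2(-2, 5) = -2
  trace.gen = min2(-2, -2) = -2
  patch.gen = max2(5, -2) = 5
  tokens.gen = max2(5, -2) = 5
  probe.gen = sub(5, 5) = 0
  report.gen = mul(0, 0) = 0

After the edit, cleaning proceeds:
  bundle.gen: a read changed (stats.txt [9, -3, 1, -4, -5]->[7, -1]) — executes, giving 6.
  sync.gen: a read changed (bundle.gen -2->6) — executes, giving 5.
  trace.gen: a read changed (bundle.gen -2->6; sync.gen -2->5) — executes, giving 5.
  patch.gen: a read changed (trace.gen -2->5) — executes, giving 5 — identical to its old value.
  tokens.gen: a read changed (sync.gen -2->5) — executes, giving 5 — identical to its old value.
  probe.gen: dirty, but its reads are unchanged (tokens.gen unchanged, patch.gen unchanged); cached 0 stands.
  report.gen: dirty, but its reads are unchanged (probe.gen unchanged, probe.gen unchanged); cached 0 stands.

Note where the cutoff bites: probe.gen is checked, finds nothing changed, and keeps its cache.

The edit dirties: bundle.gen, patch.gen, probe.gen, report.gen, sync.gen, tokens.gen, trace.gen.
5 target commands run: bundle.gen, patch.gen, sync.gen, tokens.gen, trace.gen.
Cache hits after checking: probe.gen, report.gen.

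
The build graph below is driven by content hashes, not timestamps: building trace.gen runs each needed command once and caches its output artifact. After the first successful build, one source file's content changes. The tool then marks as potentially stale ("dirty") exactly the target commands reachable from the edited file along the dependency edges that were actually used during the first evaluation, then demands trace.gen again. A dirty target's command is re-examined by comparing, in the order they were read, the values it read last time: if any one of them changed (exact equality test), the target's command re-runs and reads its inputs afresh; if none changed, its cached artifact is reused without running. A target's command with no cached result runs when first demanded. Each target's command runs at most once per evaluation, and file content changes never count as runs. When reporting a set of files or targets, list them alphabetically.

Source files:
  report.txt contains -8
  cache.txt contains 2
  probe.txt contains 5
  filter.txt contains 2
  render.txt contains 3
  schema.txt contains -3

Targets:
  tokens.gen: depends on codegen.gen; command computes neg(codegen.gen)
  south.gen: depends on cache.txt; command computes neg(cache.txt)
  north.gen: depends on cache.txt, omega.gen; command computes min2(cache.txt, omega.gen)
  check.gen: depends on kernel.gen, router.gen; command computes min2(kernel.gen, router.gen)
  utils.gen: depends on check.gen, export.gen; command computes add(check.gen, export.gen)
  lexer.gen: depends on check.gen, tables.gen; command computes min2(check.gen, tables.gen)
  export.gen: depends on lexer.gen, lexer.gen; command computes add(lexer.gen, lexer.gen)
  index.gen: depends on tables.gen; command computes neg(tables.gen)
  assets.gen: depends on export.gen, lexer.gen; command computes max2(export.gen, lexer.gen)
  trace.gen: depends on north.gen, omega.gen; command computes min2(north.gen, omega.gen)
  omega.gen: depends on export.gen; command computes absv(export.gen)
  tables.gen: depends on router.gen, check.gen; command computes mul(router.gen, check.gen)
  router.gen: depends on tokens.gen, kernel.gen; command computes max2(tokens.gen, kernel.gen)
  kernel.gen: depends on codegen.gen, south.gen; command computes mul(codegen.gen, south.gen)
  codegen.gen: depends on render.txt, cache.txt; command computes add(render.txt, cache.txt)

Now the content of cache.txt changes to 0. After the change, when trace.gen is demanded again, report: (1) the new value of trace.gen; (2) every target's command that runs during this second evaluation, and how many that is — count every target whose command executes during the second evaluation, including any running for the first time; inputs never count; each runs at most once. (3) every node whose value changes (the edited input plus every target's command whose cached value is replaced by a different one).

trace.gen now evaluates to 0.
Run set: check.gen, codegen.gen, export.gen, kernel.gen, lexer.gen, north.gen, omega.gen, router.gen, south.gen, tables.gen, tokens.gen, trace.gen (12 run).
Changed values: cache.txt, check.gen, codegen.gen, export.gen, kernel.gen, lexer.gen, north.gen, omega.gen, router.gen, south.gen, tables.gen, tokens.gen, trace.gen.

Initial pass — values computed on the first demand:
  codegen.gen = add(3, 2) = 5
  south.gen = neg(2) = -2
  kernel.gen = mul(5, -2) = -10
  tokens.gen = neg(5) = -5
  router.gen = max2(-5, -10) = -5
  check.gen = min2(-10, -5) = -10
  tables.gen = mul(-5, -10) = 50
  lexer.gen = min2(-10, 50) = -10
  export.gen = add(-10, -10) = -20
  omega.gen = absv(-20) = 20
  north.gen = min2(2, 20) = 2
  trace.gen = min2(2, 20) = 2

Second demand — change propagation:
  codegen.gen: re-runs because cache.txt 2->0; new result 3.
  south.gen: re-runs because cache.txt 2->0; new result 0.
  kernel.gen: re-runs because codegen.gen 5->3; south.gen -2->0; new result 0.
  tokens.gen: re-runs because codegen.gen 5->3; new result -3.
  router.gen: re-runs because tokens.gen -5->-3; kernel.gen -10->0; new result 0.
  check.gen: re-runs because kernel.gen -10->0; router.gen -5->0; new result 0.
  tables.gen: re-runs because router.gen -5->0; check.gen -10->0; new result 0.
  lexer.gen: re-runs because check.gen -10->0; tables.gen 50->0; new result 0.
  export.gen: re-runs because lexer.gen -10->0; lexer.gen -10->0; new result 0.
  omega.gen: re-runs because export.gen -20->0; new result 0.
  north.gen: re-runs because cache.txt 2->0; omega.gen 20->0; new result 0.
  trace.gen: re-runs because north.gen 2->0; omega.gen 20->0; new result 0.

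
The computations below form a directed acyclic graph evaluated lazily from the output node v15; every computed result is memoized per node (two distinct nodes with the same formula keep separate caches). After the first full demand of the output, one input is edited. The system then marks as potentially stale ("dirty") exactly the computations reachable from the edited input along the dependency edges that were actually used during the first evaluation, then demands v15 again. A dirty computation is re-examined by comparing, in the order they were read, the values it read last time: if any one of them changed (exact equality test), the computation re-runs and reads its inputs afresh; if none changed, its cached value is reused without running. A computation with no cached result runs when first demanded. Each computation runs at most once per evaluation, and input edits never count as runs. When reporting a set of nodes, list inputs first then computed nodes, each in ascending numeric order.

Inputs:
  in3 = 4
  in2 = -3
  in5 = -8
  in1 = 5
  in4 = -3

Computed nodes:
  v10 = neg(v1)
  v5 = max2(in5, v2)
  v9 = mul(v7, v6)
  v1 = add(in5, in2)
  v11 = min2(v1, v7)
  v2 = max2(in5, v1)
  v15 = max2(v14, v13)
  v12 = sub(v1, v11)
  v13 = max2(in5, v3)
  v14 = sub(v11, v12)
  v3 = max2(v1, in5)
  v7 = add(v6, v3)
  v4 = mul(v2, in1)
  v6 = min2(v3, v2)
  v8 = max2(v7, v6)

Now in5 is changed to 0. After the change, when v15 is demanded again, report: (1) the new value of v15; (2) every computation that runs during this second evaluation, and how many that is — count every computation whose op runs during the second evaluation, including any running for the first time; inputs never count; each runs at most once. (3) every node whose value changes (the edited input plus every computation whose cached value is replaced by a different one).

Demanding v15 again yields 0.
10 computations run: v1, v2, v3, v6, v7, v11, v12, v13, v14, v15.
The nodes whose values change: in5, v1, v2, v3, v6, v7, v11, v12, v13, v14, v15.

First demand of the output computes:
  v1 = add(-8, -3) = -11
  v2 = max2(-8, -11) = -8
  v3 = max2(-11, -8) = -8
  v6 = min2(-8, -8) = -8
  v7 = add(-8, -8) = -16
  v11 = min2(-11, -16) = -16
  v12 = sub(-11, -16) = 5
  v13 = max2(-8, -8) = -8
  v14 = sub(-16, 5) = -21
  v15 = max2(-21, -8) = -8

After the edit, cleaning proceeds:
  v1: a read changed (in5 -8->0) — executes, giving -3.
  v2: a read changed (in5 -8->0; v1 -11->-3) — executes, giving 0.
  v3: a read changed (v1 -11->-3; in5 -8->0) — executes, giving 0.
  v6: a read changed (v3 -8->0; v2 -8->0) — executes, giving 0.
  v7: a read changed (v6 -8->0; v3 -8->0) — executes, giving 0.
  v11: a read changed (v1 -11->-3; v7 -16->0) — executes, giving -3.
  v12: a read changed (v1 -11->-3; v11 -16->-3) — executes, giving 0.
  v13: a read changed (in5 -8->0; v3 -8->0) — executes, giving 0.
  v14: a read changed (v11 -16->-3; v12 5->0) — executes, giving -3.
  v15: a read changed (v14 -21->-3; v13 -8->0) — executes, giving 0.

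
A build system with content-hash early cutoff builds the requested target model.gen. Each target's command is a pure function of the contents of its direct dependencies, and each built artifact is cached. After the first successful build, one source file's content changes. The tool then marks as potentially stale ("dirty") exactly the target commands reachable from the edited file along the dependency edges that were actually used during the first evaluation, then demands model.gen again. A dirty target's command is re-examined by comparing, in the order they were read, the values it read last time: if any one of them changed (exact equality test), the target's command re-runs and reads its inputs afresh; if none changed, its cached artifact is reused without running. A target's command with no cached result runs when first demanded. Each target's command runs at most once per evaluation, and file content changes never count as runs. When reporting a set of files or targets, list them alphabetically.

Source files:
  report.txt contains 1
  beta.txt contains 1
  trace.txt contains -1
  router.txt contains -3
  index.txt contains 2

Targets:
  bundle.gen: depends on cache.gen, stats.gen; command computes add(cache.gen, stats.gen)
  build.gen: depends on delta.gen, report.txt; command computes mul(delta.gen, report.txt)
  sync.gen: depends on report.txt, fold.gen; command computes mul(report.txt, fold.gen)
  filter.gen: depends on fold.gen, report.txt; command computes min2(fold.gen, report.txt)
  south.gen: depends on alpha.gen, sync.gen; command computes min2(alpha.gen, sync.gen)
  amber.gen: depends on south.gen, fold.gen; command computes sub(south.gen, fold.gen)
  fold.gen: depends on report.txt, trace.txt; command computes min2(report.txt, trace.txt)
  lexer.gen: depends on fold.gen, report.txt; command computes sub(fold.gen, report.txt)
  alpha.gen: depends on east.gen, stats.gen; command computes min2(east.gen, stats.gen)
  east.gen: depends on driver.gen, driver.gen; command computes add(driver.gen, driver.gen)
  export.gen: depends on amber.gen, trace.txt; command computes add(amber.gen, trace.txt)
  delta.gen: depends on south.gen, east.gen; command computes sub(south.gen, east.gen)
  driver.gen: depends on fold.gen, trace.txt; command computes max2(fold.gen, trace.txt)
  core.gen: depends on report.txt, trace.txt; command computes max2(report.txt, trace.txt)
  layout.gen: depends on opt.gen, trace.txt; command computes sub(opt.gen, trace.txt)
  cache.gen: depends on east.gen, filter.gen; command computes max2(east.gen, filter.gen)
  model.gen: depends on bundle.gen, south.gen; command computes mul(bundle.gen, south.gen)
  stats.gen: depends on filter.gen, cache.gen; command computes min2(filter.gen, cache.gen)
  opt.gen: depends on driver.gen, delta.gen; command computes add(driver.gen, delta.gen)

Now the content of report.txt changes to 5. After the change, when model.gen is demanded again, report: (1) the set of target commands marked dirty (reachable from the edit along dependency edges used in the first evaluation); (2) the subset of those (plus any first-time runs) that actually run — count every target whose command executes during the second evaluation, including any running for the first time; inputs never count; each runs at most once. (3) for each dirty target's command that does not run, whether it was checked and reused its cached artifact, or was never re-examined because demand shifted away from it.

Marked dirty: alpha.gen, bundle.gen, cache.gen, driver.gen, east.gen, filter.gen, fold.gen, model.gen, south.gen, stats.gen, sync.gen.
Target commands that run: filter.gen, fold.gen, model.gen, south.gen, sync.gen — 5 in total.
Checked but reused from cache: alpha.gen, bundle.gen, cache.gen, driver.gen, east.gen, stats.gen.
Key observation: the cutoff stops propagation at driver.gen — its inputs' values are unchanged, so it reuses its cache.

First evaluation (everything demanded from the output):
  fold.gen = min2(1, -1) = -1
  driver.gen = max2(-1, -1) = -1
  east.gen = add(-1, -1) = -2
  filter.gen = min2(-1, 1) = -1
  cache.gen = max2(-2, -1) = -1
  stats.gen = min2(-1, -1) = -1
  alpha.gen = min2(-2, -1) = -2
  bundle.gen = add(-1, -1) = -2
  sync.gen = mul(1, -1) = -1
  south.gen = min2(-2, -1) = -2
  model.gen = mul(-2, -2) = 4

Propagation after the edit:
  fold.gen: runs — report.txt 1->5; result -1 (same value as before).
  driver.gen: checked — values it read are unchanged (fold.gen unchanged, trace.txt unchanged); reused cached -1 without running.
  east.gen: checked — values it read are unchanged (driver.gen unchanged, driver.gen unchanged); reused cached -2 without running.
  filter.gen: runs — report.txt 1->5; result -1 (same value as before).
  cache.gen: checked — values it read are unchanged (east.gen unchanged, filter.gen unchanged); reused cached -1 without running.
  stats.gen: checked — values it read are unchanged (filter.gen unchanged, cache.gen unchanged); reused cached -1 without running.
  alpha.gen: checked — values it read are unchanged (east.gen unchanged, stats.gen unchanged); reused cached -2 without running.
  bundle.gen: checked — values it read are unchanged (cache.gen unchanged, stats.gen unchanged); reused cached -2 without running.
  sync.gen: runs — report.txt 1->5; result -5.
  south.gen: runs — sync.gen -1->-5; result -5.
  model.gen: runs — south.gen -2->-5; result 10.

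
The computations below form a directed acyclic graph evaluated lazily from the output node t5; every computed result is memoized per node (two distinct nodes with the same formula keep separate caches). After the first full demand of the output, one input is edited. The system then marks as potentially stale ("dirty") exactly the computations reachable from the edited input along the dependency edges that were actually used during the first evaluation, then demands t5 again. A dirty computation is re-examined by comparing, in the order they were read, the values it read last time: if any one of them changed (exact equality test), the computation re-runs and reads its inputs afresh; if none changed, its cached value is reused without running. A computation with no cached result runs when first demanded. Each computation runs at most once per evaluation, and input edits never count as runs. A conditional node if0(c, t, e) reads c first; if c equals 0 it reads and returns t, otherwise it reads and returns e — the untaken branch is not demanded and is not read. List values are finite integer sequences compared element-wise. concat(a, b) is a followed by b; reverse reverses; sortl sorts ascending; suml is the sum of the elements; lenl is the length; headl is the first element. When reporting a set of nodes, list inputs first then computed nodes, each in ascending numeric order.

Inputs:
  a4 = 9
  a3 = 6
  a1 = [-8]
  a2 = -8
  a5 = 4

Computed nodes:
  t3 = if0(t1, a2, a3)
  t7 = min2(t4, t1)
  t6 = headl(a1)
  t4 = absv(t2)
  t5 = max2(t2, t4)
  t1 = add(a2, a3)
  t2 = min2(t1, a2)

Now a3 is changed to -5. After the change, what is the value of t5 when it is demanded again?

Demanding t5 again yields 13.

First demand of the output computes:
  t1 = add(-8, 6) = -2
  t2 = min2(-2, -8) = -8
  t4 = absv(-8) = 8
  t5 = max2(-8, 8) = 8

After the edit, cleaning proceeds:
  t1: a read changed (a3 6->-5) — executes, giving -13.
  t2: a read changed (t1 -2->-13) — executes, giving -13.
  t4: a read changed (t2 -8->-13) — executes, giving 13.
  t5: a read changed (t2 -8->-13; t4 8->13) — executes, giving 13.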